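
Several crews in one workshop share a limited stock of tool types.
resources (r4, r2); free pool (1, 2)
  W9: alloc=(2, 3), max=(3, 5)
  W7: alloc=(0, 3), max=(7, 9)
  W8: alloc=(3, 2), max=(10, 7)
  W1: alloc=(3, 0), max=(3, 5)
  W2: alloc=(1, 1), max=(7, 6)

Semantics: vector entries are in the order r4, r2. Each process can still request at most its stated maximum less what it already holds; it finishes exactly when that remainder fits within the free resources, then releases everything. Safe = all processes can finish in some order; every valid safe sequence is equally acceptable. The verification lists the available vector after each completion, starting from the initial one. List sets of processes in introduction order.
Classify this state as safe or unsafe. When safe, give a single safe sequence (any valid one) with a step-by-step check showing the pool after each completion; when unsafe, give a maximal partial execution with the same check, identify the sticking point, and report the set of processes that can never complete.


SAFE. One safe sequence: W9, W1, W2, W8, W7.
Key observation: W9 is the earliest step where a requested resource binds exactly: need (1, 2), pool (1, 2) at its turn.
Step-by-step check:
  pool = (1, 2)
  run W9 (needs (1, 2), free (1, 2)); after release of (2, 3) the pool is (3, 5)
  run W1 (needs (0, 5), free (3, 5)); after release of (3, 0) the pool is (6, 5)
  run W2 (needs (6, 5), free (6, 5)); after release of (1, 1) the pool is (7, 6)
  run W8 (needs (7, 5), free (7, 6)); after release of (3, 2) the pool is (10, 8)
  run W7 (needs (7, 6), free (10, 8)); after release of (0, 3) the pool is (10, 11)


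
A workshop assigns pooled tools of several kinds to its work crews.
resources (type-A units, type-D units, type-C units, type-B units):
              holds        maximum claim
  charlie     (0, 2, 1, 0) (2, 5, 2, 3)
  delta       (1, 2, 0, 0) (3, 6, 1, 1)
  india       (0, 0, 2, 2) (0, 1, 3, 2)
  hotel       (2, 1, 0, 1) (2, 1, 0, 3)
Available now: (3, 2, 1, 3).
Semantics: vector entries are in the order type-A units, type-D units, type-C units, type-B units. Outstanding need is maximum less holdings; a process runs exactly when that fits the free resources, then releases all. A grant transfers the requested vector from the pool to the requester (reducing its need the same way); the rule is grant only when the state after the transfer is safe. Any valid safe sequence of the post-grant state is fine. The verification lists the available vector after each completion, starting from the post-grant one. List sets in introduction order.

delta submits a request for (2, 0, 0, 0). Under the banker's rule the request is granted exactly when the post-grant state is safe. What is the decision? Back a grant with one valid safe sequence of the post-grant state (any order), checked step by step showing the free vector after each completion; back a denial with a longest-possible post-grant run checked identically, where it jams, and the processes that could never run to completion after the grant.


GRANT — the state after the grant stays safe, e.g. via hotel, charlie, delta, india.
Key observation: post-grant, (1, 2, 1, 3) remains, and an order beginning with hotel completes everyone.
Check on the post-grant state, step by step:
  pool = (1, 2, 1, 3)
  hotel: need (0, 0, 0, 2) fits (1, 2, 1, 3); releases (2, 1, 0, 1), pool now (3, 3, 1, 4)
  charlie: need (2, 3, 1, 3) fits (3, 3, 1, 4); releases (0, 2, 1, 0), pool now (3, 5, 2, 4)
  delta: need (0, 4, 1, 1) fits (3, 5, 2, 4); releases (3, 2, 0, 0), pool now (6, 7, 2, 4)
  india: need (0, 1, 1, 0) fits (6, 7, 2, 4); releases (0, 0, 2, 2), pool now (6, 7, 4, 6)


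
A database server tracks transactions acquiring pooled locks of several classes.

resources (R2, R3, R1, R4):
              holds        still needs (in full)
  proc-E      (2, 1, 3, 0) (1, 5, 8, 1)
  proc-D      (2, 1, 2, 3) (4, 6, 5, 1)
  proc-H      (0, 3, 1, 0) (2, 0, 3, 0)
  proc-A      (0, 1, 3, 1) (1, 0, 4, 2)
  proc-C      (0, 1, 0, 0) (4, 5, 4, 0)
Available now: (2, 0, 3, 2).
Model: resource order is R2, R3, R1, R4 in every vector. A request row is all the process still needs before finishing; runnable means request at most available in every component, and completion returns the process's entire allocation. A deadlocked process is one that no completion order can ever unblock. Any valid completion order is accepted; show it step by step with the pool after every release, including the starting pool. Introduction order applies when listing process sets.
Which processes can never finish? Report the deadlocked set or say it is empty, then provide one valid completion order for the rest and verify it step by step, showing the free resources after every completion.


The deadlocked set is proc-E, proc-D and proc-C.
Key observation: the wall is R3: completing proc-H, proc-A brings the pool only to (2, 4, 7, 3), and all the rest need more.
One completion order for the rest: proc-H, proc-A. Check, step by step:
  pool = (2, 0, 3, 2)
  proc-H needs (2, 0, 3, 0) <= (2, 0, 3, 2) -> finishes; pool += (0, 3, 1, 0) = (2, 3, 4, 2)
  proc-A needs (1, 0, 4, 2) <= (2, 3, 4, 2) -> finishes; pool += (0, 1, 3, 1) = (2, 4, 7, 3)
The stuck group stays short no matter what:
  proc-E still needs (1, 5, 8, 1) but only (2, 4, 7, 3) is free — short on R3 and R1
  proc-D still needs (4, 6, 5, 1) but only (2, 4, 7, 3) is free — short on R2 and R3
  proc-C still needs (4, 5, 4, 0) but only (2, 4, 7, 3) is free — short on R2 and R3


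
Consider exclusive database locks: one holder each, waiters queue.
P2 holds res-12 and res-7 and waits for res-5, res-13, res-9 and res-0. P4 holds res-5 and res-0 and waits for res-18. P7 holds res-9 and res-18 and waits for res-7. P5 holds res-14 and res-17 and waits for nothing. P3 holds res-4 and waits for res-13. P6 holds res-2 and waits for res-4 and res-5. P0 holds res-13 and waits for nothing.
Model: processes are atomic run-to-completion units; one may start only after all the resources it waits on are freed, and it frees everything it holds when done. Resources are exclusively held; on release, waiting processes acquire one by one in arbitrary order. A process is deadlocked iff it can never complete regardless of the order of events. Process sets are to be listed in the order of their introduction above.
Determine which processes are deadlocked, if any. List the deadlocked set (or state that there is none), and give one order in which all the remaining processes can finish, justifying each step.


The deadlocked set is P2, P4, P7 and P6.
Key observation: P2 -> P4 -> P7 -> P2 is a circular wait — nothing in it can go first; P6 waits into the deadlock from upstream.
A valid finishing order for the others: P0, P5, P3.
Step-by-step check:
  P0 waits on nothing -> runs at once and releases res-13
  P5 waits on nothing -> runs at once and releases res-14 and res-17
  run P3 (all its waits — res-13 — are resolved); releases res-4


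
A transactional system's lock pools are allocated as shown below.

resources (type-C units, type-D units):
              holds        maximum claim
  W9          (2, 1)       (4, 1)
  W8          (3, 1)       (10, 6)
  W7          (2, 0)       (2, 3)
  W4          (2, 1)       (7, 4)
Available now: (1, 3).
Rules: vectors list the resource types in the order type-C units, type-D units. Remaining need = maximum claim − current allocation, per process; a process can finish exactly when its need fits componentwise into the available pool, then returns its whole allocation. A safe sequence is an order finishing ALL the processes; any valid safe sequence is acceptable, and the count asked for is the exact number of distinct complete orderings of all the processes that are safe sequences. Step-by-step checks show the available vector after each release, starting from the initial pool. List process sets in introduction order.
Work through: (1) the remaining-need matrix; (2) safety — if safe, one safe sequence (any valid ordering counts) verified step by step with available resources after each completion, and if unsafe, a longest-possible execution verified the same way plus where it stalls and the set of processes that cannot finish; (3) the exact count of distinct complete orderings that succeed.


(1) Need matrix, components ordered type-C units, type-D units:
  W9: (2, 0)
  W8: (7, 5)
  W7: (0, 3)
  W4: (5, 3)
(2) SAFE — a valid safe sequence is W7, W9, W4, W8.
Key observation: W7 is the earliest step where a requested resource binds exactly: need (0, 3), pool (1, 3) at its turn.
Verifying each step:
  pool = (1, 3)
  run W7 (needs (0, 3), free (1, 3)); after release of (2, 0) the pool is (3, 3)
  run W9 (needs (2, 0), free (3, 3)); after release of (2, 1) the pool is (5, 4)
  run W4 (needs (5, 3), free (5, 4)); after release of (2, 1) the pool is (7, 5)
  run W8 (needs (7, 5), free (7, 5)); after release of (3, 1) the pool is (10, 6)
(3) The exact count: 1 of the possible complete orderings is a safe sequence.


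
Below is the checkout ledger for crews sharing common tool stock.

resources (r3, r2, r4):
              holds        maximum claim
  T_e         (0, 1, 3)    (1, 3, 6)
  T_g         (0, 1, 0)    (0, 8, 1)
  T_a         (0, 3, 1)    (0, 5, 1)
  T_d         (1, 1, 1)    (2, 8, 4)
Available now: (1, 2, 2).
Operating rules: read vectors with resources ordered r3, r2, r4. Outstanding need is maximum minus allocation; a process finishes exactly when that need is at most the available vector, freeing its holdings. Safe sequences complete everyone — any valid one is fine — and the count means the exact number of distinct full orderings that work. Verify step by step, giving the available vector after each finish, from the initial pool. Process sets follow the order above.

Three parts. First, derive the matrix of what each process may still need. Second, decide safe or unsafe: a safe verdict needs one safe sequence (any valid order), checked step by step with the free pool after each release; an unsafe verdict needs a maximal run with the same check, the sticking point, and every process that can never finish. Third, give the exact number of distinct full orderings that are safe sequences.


(1) Outstanding need per process (order r3, r2, r4):
  T_e: (1, 2, 3)
  T_g: (0, 7, 1)
  T_a: (0, 2, 0)
  T_d: (1, 7, 3)
(2) The state is UNSAFE.
Key observation: after T_a, T_e complete, (1, 6, 6) is the best the pool ever gets, yet each leftover process wants more r2.
Going as far as possible: T_a, T_e; after that, nothing fits. Step-by-step check:
  pool = (1, 2, 2)
  run T_a (needs (0, 2, 0), free (1, 2, 2)); after release of (0, 3, 1) the pool is (1, 5, 3)
  run T_e (needs (1, 2, 3), free (1, 5, 3)); after release of (0, 1, 3) the pool is (1, 6, 6)
  T_g cannot run: need (0, 7, 1) vs free (1, 6, 6) (insufficient r2)
  T_d cannot run: need (1, 7, 3) vs free (1, 6, 6) (insufficient r2)
Processes that can never finish: T_g and T_d.
(3) Exactly 0 of the possible complete orderings are safe sequences.


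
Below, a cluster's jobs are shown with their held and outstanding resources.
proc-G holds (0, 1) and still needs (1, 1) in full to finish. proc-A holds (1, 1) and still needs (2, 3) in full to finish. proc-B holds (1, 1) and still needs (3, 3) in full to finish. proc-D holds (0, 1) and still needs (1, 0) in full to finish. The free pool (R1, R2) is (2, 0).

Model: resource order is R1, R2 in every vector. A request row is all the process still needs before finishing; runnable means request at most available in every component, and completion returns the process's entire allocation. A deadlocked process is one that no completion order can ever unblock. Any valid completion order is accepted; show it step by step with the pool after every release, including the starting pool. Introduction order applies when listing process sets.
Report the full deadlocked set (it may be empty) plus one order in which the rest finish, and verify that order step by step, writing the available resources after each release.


Deadlocked set: proc-A and proc-B.
Key observation: after proc-D, proc-G complete, (2, 2) is the best the pool ever gets, yet each leftover process wants more R2.
A valid finishing order for the others: proc-D, proc-G. Walking it through:
  pool = (2, 0)
  run proc-D (needs (1, 0), free (2, 0)); after release of (0, 1) the pool is (2, 1)
  run proc-G (needs (1, 1), free (2, 1)); after release of (0, 1) the pool is (2, 2)
The blocked processes can never fit:
  proc-A cannot run: need (2, 3) vs free (2, 2) (insufficient R2)
  proc-B cannot run: need (3, 3) vs free (2, 2) (insufficient R1 and R2)


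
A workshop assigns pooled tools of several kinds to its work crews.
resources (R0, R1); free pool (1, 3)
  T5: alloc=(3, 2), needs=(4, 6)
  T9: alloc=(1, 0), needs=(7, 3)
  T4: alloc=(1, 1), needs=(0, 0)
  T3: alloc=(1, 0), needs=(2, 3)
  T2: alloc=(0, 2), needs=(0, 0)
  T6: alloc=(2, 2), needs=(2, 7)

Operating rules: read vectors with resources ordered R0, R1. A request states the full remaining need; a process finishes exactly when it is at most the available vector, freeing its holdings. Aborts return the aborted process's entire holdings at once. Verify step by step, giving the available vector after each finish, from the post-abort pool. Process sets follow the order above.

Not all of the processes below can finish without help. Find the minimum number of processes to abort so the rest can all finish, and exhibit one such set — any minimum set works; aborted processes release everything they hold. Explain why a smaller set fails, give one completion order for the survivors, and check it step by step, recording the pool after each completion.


The answer: abort T9.
Key observation: T5 could never have finished before the abort; with (1, 0) returned by T9, it fits at step 4.
Minimality: the empty abort set fails — the state is deadlocked as it stands.
The survivors complete as T3, T4, T2, T5, T6. Step-by-step check (starting from the post-abort pool):
  pool = (2, 3)
  run T3 (needs (2, 3), free (2, 3)); after release of (1, 0) the pool is (3, 3)
  run T4 (needs (0, 0), free (3, 3)); after release of (1, 1) the pool is (4, 4)
  run T2 (needs (0, 0), free (4, 4)); after release of (0, 2) the pool is (4, 6)
  run T5 (needs (4, 6), free (4, 6)); after release of (3, 2) the pool is (7, 8)
  run T6 (needs (2, 7), free (7, 8)); after release of (2, 2) the pool is (9, 10)


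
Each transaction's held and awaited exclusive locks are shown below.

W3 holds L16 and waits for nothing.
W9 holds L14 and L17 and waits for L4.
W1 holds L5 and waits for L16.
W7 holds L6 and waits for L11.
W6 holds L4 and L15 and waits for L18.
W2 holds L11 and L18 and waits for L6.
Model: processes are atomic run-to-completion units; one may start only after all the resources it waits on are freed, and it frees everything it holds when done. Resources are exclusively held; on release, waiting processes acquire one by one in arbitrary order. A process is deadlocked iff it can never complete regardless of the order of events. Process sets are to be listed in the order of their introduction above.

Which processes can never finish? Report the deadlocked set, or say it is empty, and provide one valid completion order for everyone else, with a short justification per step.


The deadlocked set is W9, W7, W6 and W2.
Key observation: W2 -> W7 -> W2 is a circular wait — nothing in it can go first; W9 and W6 wait into the deadlock from upstream.
One completion order for the rest: W3, W1.
Walking it through:
  W3: no waits; runs immediately, freeing L16
  W1: everything it awaited (L16) is free; runs, freeing L5


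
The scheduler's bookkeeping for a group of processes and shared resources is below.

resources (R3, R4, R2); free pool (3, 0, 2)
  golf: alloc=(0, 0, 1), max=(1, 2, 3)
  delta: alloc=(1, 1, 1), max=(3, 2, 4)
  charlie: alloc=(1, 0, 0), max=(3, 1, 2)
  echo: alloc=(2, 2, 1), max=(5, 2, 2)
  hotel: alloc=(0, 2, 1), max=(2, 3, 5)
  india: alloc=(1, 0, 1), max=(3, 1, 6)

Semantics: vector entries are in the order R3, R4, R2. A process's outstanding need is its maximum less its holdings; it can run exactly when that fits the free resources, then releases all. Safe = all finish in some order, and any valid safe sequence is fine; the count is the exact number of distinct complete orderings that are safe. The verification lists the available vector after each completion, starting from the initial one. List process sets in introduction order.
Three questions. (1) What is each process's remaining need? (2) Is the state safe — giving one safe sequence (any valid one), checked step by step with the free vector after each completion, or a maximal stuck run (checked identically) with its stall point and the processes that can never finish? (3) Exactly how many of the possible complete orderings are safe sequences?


(1) Need matrix, components ordered R3, R4, R2:
  golf: (1, 2, 2)
  delta: (2, 1, 3)
  charlie: (2, 1, 2)
  echo: (3, 0, 1)
  hotel: (2, 1, 4)
  india: (2, 1, 5)
(2) SAFE, for example via the order echo, charlie, golf, delta, hotel, india.
Key observation: echo is the earliest step where a requested resource binds exactly: need (3, 0, 1), pool (3, 0, 2) at its turn.
Step-by-step check:
  pool = (3, 0, 2)
  echo: need (3, 0, 1) fits (3, 0, 2); releases (2, 2, 1), pool now (5, 2, 3)
  charlie: need (2, 1, 2) fits (5, 2, 3); releases (1, 0, 0), pool now (6, 2, 3)
  golf: need (1, 2, 2) fits (6, 2, 3); releases (0, 0, 1), pool now (6, 2, 4)
  delta: need (2, 1, 3) fits (6, 2, 4); releases (1, 1, 1), pool now (7, 3, 5)
  hotel: need (2, 1, 4) fits (7, 3, 5); releases (0, 2, 1), pool now (7, 5, 6)
  india: need (2, 1, 5) fits (7, 5, 6); releases (1, 0, 1), pool now (8, 5, 7)
(3) Precisely 40 of the possible complete orderings are safe sequences.


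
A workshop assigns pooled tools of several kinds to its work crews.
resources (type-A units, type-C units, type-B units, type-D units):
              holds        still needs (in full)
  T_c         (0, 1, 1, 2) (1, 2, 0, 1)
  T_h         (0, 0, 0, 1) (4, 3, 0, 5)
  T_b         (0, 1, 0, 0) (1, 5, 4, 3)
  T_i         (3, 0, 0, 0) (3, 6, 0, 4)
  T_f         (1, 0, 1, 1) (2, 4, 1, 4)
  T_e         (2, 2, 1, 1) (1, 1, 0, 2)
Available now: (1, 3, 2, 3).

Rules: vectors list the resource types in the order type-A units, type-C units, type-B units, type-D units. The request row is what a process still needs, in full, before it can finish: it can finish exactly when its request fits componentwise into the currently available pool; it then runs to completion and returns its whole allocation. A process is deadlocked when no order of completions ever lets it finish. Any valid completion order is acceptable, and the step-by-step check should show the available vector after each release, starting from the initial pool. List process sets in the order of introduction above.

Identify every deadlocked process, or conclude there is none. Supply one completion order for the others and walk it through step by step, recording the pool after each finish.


The deadlocked set is empty.
Key observation: T_e leads a chain of completions in which each release enables another process.
A valid finishing order for the others: T_e, T_c, T_i, T_b, T_h, T_f. Verifying each step:
  pool = (1, 3, 2, 3)
  run T_e (needs (1, 1, 0, 2), free (1, 3, 2, 3)); after release of (2, 2, 1, 1) the pool is (3, 5, 3, 4)
  run T_c (needs (1, 2, 0, 1), free (3, 5, 3, 4)); after release of (0, 1, 1, 2) the pool is (3, 6, 4, 6)
  run T_i (needs (3, 6, 0, 4), free (3, 6, 4, 6)); after release of (3, 0, 0, 0) the pool is (6, 6, 4, 6)
  run T_b (needs (1, 5, 4, 3), free (6, 6, 4, 6)); after release of (0, 1, 0, 0) the pool is (6, 7, 4, 6)
  run T_h (needs (4, 3, 0, 5), free (6, 7, 4, 6)); after release of (0, 0, 0, 1) the pool is (6, 7, 4, 7)
  run T_f (needs (2, 4, 1, 4), free (6, 7, 4, 7)); after release of (1, 0, 1, 1) the pool is (7, 7, 5, 8)


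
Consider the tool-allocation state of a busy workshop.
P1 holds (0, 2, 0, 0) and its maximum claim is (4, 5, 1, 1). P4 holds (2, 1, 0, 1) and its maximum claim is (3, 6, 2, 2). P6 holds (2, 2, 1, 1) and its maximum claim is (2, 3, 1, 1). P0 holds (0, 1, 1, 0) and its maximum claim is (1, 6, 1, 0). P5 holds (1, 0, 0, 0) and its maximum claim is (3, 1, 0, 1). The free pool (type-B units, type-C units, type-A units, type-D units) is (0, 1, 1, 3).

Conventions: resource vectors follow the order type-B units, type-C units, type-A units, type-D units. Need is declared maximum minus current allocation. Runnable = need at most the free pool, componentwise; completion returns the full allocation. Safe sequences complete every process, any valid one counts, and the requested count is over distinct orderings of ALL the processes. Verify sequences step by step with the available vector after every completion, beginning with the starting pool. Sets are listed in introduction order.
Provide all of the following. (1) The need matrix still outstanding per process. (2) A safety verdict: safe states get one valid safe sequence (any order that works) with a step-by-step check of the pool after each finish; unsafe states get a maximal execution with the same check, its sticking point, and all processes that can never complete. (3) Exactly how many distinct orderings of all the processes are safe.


(1) Outstanding need per process (order type-B units, type-C units, type-A units, type-D units):
  P1: (4, 3, 1, 1)
  P4: (1, 5, 2, 1)
  P6: (0, 1, 0, 0)
  P0: (1, 5, 0, 0)
  P5: (2, 1, 0, 1)
(2) UNSAFE — no complete ordering exists.
Key observation: after P6, P5 the pool peaks at (3, 3, 2, 4), and each blocked process is short somewhere: P1 on type-B units; P4 on type-C units; P0 on type-C units.
The run P6, P5 cannot be extended any further. Check, step by step:
  pool = (0, 1, 1, 3)
  run P6 (needs (0, 1, 0, 0), free (0, 1, 1, 3)); after release of (2, 2, 1, 1) the pool is (2, 3, 2, 4)
  run P5 (needs (2, 1, 0, 1), free (2, 3, 2, 4)); after release of (1, 0, 0, 0) the pool is (3, 3, 2, 4)
  P1 cannot run: need (4, 3, 1, 1) vs free (3, 3, 2, 4) (insufficient type-B units)
  P4 cannot run: need (1, 5, 2, 1) vs free (3, 3, 2, 4) (insufficient type-C units)
  P0 cannot run: need (1, 5, 0, 0) vs free (3, 3, 2, 4) (insufficient type-C units)
Never able to finish: P1, P4 and P0.
(3) The exact count: 0 of the possible complete orderings are safe sequences.


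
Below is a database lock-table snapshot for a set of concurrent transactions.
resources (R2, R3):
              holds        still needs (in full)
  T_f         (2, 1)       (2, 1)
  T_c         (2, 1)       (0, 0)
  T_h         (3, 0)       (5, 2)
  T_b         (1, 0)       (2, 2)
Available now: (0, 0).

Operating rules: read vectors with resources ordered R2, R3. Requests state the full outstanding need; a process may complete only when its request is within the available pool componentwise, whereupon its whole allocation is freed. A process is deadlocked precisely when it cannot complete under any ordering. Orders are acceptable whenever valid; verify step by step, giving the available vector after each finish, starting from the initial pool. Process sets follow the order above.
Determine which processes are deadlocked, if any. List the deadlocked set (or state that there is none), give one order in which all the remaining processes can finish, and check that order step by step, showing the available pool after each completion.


Nothing here is deadlocked.
Key observation: the pool covers T_c at once, and every later process fits after earlier releases.
The rest can finish in the order T_c, T_f, T_b, T_h. Check, step by step:
  pool = (0, 0)
  T_c: need (0, 0) fits (0, 0); releases (2, 1), pool now (2, 1)
  T_f: need (2, 1) fits (2, 1); releases (2, 1), pool now (4, 2)
  T_b: need (2, 2) fits (4, 2); releases (1, 0), pool now (5, 2)
  T_h: need (5, 2) fits (5, 2); releases (3, 0), pool now (8, 2)


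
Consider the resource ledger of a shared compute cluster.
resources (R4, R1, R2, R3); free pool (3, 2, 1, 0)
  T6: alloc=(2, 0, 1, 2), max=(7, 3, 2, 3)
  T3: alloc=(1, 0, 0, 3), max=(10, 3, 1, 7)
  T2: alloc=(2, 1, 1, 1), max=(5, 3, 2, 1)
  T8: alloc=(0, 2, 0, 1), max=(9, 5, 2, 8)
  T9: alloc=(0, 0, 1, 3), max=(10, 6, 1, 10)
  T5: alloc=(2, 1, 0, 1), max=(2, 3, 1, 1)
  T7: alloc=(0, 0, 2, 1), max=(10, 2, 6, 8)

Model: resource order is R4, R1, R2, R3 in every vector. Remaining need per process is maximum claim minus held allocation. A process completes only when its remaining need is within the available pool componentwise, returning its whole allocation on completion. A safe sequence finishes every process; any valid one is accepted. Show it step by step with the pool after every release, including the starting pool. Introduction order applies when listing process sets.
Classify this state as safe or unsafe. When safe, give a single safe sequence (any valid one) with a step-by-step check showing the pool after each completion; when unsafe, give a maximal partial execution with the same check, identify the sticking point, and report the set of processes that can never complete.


SAFE. One safe sequence: T5, T2, T6, T3, T8, T9, T7.
Key observation: T5 marks the first exact bind of the order: its need (0, 2, 1, 0) fits the free (3, 2, 1, 0) with zero slack on a requested resource.
Walking it through:
  pool = (3, 2, 1, 0)
  T5: need (0, 2, 1, 0) fits (3, 2, 1, 0); releases (2, 1, 0, 1), pool now (5, 3, 1, 1)
  T2: need (3, 2, 1, 0) fits (5, 3, 1, 1); releases (2, 1, 1, 1), pool now (7, 4, 2, 2)
  T6: need (5, 3, 1, 1) fits (7, 4, 2, 2); releases (2, 0, 1, 2), pool now (9, 4, 3, 4)
  T3: need (9, 3, 1, 4) fits (9, 4, 3, 4); releases (1, 0, 0, 3), pool now (10, 4, 3, 7)
  T8: need (9, 3, 2, 7) fits (10, 4, 3, 7); releases (0, 2, 0, 1), pool now (10, 6, 3, 8)
  T9: need (10, 6, 0, 7) fits (10, 6, 3, 8); releases (0, 0, 1, 3), pool now (10, 6, 4, 11)
  T7: need (10, 2, 4, 7) fits (10, 6, 4, 11); releases (0, 0, 2, 1), pool now (10, 6, 6, 12)


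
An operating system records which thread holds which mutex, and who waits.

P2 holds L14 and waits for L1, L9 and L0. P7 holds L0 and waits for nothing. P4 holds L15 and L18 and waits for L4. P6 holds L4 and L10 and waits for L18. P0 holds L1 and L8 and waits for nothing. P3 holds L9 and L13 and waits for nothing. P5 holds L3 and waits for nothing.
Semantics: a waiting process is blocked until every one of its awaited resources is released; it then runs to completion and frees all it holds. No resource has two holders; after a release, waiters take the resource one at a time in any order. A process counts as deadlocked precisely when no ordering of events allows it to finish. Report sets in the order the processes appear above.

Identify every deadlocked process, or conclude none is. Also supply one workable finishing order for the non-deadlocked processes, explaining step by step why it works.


Deadlocked: P4 and P6.
Key observation: P4 -> P6 -> P4 is a circular wait — nothing in it can go first; no other process is dragged down with it.
A valid finishing order for the others: P3, P7, P0, P5, P2.
Walking it through:
  run P3 (it waits on nothing); releases L9 and L13
  run P7 (it waits on nothing); releases L0
  run P0 (it waits on nothing); releases L1 and L8
  run P5 (it waits on nothing); releases L3
  P2 waits on L1, L9 and L0 — all released -> runs and releases L14


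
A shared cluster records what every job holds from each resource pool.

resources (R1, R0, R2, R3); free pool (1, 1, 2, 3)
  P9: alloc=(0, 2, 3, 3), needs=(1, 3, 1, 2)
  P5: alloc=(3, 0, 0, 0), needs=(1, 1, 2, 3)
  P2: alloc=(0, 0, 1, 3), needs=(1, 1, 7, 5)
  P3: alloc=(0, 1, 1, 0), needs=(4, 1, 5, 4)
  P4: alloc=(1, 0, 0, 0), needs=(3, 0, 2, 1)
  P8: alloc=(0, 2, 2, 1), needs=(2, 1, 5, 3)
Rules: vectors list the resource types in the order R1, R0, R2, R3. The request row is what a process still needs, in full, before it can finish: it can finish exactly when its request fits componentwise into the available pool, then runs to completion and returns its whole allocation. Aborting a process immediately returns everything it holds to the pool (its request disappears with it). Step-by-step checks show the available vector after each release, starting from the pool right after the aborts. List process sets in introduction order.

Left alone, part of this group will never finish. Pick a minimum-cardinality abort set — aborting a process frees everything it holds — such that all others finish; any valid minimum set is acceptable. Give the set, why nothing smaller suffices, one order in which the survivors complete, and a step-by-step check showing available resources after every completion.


Minimum abort set: P9.
Key observation: the deadlocked P8 becomes finishable only because P9 released (0, 2, 3, 3); it completes at step 3 below.
No smaller set exists: with zero aborts the deadlock remains.
Survivors finish in the order: P5, P4, P8, P3, P2. Check, step by step (pool after the aborts first):
  pool = (1, 3, 5, 6)
  P5 needs (1, 1, 2, 3) <= (1, 3, 5, 6) -> finishes; pool += (3, 0, 0, 0) = (4, 3, 5, 6)
  P4 needs (3, 0, 2, 1) <= (4, 3, 5, 6) -> finishes; pool += (1, 0, 0, 0) = (5, 3, 5, 6)
  P8 needs (2, 1, 5, 3) <= (5, 3, 5, 6) -> finishes; pool += (0, 2, 2, 1) = (5, 5, 7, 7)
  P3 needs (4, 1, 5, 4) <= (5, 5, 7, 7) -> finishes; pool += (0, 1, 1, 0) = (5, 6, 8, 7)
  P2 needs (1, 1, 7, 5) <= (5, 6, 8, 7) -> finishes; pool += (0, 0, 1, 3) = (5, 6, 9, 10)


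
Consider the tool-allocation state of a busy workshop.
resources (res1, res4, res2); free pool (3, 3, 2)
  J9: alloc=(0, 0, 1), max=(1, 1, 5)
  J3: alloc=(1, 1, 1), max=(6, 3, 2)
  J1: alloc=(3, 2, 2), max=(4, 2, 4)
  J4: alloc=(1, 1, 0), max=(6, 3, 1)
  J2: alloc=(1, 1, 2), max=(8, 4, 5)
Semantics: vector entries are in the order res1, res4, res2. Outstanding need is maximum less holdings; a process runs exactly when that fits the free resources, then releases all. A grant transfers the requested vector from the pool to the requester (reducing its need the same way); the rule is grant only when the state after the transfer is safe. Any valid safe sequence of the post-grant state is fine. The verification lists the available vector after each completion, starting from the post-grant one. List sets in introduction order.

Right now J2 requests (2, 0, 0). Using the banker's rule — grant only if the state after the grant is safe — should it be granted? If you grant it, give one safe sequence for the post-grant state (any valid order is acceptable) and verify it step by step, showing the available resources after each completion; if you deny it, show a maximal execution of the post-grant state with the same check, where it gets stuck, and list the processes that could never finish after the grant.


DENY. Granting would leave the state unsafe.
Key observation: even finishing J1, J9 leaves just (4, 5, 5) free — too little res1 for any of the remaining processes.
On the post-grant state, J1, J9 is a maximal run — nothing extends it. Check, step by step:
  pool = (1, 3, 2)
  J1 needs (1, 0, 2) <= (1, 3, 2) -> finishes; pool += (3, 2, 2) = (4, 5, 4)
  J9 needs (1, 1, 4) <= (4, 5, 4) -> finishes; pool += (0, 0, 1) = (4, 5, 5)
  blocked: J3 wants (5, 2, 1), pool (4, 5, 5) — not enough res1
  blocked: J4 wants (5, 2, 1), pool (4, 5, 5) — not enough res1
  blocked: J2 wants (5, 3, 3), pool (4, 5, 5) — not enough res1
Post-grant, the permanently blocked set is J3, J4 and J2.


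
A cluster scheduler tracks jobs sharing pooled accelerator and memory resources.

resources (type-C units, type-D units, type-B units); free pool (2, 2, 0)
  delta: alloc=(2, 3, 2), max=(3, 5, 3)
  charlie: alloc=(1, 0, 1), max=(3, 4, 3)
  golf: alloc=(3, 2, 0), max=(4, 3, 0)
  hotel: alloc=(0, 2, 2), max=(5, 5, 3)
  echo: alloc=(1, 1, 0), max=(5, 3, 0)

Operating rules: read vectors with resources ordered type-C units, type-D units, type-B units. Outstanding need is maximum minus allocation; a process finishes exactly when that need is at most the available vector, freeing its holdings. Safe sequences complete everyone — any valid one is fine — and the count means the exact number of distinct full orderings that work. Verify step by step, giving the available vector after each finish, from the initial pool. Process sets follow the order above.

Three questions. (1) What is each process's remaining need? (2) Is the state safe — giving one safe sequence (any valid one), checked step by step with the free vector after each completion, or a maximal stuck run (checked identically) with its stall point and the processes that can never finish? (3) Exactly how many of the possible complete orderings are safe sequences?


(1) Remaining need (order type-C units, type-D units, type-B units):
  delta: (1, 2, 1)
  charlie: (2, 4, 2)
  golf: (1, 1, 0)
  hotel: (5, 3, 1)
  echo: (4, 2, 0)
(2) The state is UNSAFE.
Key observation: the wall is type-B units: completing golf, echo brings the pool only to (6, 5, 0), and all the rest need more.
A maximal execution: golf, echo — then nothing else fits. Check, step by step:
  pool = (2, 2, 0)
  golf needs (1, 1, 0) <= (2, 2, 0) -> finishes; pool += (3, 2, 0) = (5, 4, 0)
  echo needs (4, 2, 0) <= (5, 4, 0) -> finishes; pool += (1, 1, 0) = (6, 5, 0)
  blocked: delta wants (1, 2, 1), pool (6, 5, 0) — not enough type-B units
  blocked: charlie wants (2, 4, 2), pool (6, 5, 0) — not enough type-B units
  blocked: hotel wants (5, 3, 1), pool (6, 5, 0) — not enough type-B units
Permanently blocked: delta, charlie and hotel.
(3) Precisely 0 of the possible complete orderings are safe sequences.


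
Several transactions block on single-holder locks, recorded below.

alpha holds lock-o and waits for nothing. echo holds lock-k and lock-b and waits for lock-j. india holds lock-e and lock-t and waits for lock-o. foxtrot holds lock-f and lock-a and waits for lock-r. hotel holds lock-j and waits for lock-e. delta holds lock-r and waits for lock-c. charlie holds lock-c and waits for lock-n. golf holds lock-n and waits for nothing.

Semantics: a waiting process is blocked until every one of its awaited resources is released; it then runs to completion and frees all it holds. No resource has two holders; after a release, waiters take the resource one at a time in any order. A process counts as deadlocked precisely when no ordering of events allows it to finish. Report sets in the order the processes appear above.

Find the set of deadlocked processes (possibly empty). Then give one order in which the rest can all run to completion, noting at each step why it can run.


The deadlocked set is empty.
Key observation: every chain of waits terminates; starting from the processes that wait on nothing, all the rest unlock in turn.
One completion order for the rest: golf, alpha, charlie, delta, india, hotel, echo, foxtrot.
Check, step by step:
  run golf (it waits on nothing); releases lock-n
  run alpha (it waits on nothing); releases lock-o
  charlie: everything it awaited (lock-n) is free; runs, freeing lock-c
  delta: everything it awaited (lock-c) is free; runs, freeing lock-r
  india: everything it awaited (lock-o) is free; runs, freeing lock-e and lock-t
  hotel: everything it awaited (lock-e) is free; runs, freeing lock-j
  echo: everything it awaited (lock-j) is free; runs, freeing lock-k and lock-b
  foxtrot: everything it awaited (lock-r) is free; runs, freeing lock-f and lock-a


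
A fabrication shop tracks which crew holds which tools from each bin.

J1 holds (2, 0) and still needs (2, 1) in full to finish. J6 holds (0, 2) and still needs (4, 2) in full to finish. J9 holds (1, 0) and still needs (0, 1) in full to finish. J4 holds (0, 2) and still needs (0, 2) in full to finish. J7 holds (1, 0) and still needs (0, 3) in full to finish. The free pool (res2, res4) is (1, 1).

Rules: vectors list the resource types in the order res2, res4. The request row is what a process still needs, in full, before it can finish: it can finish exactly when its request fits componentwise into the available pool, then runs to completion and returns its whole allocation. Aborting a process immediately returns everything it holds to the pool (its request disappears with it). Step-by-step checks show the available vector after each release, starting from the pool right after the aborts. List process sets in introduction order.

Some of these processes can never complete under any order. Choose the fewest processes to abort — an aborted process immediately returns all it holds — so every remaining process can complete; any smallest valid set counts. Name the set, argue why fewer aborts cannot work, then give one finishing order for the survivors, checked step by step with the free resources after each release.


Minimum abort set: J4.
Key observation: J7 was stuck for good until J4 gave back (0, 2); in the order shown it finishes at step 1.
Minimality: the empty abort set fails — the state is deadlocked as it stands.
The survivors complete as J7, J9, J1, J6. Verifying each step (starting from the post-abort pool):
  pool = (1, 3)
  J7 needs (0, 3) <= (1, 3) -> finishes; pool += (1, 0) = (2, 3)
  J9 needs (0, 1) <= (2, 3) -> finishes; pool += (1, 0) = (3, 3)
  J1 needs (2, 1) <= (3, 3) -> finishes; pool += (2, 0) = (5, 3)
  J6 needs (4, 2) <= (5, 3) -> finishes; pool += (0, 2) = (5, 5)


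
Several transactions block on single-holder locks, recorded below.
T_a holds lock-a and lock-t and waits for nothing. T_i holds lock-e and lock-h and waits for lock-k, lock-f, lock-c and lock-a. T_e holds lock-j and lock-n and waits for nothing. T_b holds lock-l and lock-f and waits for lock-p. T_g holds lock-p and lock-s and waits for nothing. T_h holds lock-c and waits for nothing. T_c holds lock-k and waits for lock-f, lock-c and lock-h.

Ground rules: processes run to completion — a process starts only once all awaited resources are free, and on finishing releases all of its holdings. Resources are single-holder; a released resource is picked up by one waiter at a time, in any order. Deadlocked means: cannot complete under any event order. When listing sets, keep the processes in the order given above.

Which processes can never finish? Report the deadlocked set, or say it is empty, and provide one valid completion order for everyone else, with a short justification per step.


Deadlocked: T_i and T_c.
Key observation: the waits loop around T_i -> T_c -> T_i with no way out; no other process is dragged down with it.
One completion order for the rest: T_h, T_g, T_e, T_b, T_a.
Verifying each step:
  T_h waits on nothing -> runs at once and releases lock-c
  T_g waits on nothing -> runs at once and releases lock-p and lock-s
  T_e waits on nothing -> runs at once and releases lock-j and lock-n
  run T_b (all its waits — lock-p — are resolved); releases lock-l and lock-f
  T_a waits on nothing -> runs at once and releases lock-a and lock-t


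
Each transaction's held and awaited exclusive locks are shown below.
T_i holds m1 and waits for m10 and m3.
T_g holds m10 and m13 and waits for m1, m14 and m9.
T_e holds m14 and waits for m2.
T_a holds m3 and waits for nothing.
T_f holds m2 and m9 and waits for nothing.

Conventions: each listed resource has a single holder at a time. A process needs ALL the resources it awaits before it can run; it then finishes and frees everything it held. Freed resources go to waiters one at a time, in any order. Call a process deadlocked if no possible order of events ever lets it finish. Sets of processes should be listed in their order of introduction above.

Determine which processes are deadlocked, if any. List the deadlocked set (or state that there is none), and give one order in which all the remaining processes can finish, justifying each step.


The deadlocked set is T_i and T_g.
Key observation: the wait chain closes on itself along T_i -> T_g -> T_i; no other process is dragged down with it.
One completion order for the rest: T_f, T_e, T_a.
Step-by-step check:
  run T_f (it waits on nothing); releases m2 and m9
  run T_e (all its waits — m2 — are resolved); releases m14
  run T_a (it waits on nothing); releases m3


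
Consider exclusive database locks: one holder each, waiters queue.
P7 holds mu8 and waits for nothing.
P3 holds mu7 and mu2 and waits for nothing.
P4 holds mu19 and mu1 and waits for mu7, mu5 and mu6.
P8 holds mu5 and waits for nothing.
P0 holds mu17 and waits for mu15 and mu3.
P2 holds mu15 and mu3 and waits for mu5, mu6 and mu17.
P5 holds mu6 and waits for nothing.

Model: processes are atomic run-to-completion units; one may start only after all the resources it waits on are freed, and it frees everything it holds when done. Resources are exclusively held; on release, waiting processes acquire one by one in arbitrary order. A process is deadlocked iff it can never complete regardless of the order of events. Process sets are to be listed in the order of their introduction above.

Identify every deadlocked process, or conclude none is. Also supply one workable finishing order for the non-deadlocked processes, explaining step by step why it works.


Deadlocked set: P0 and P2.
Key observation: along P0 -> P2 -> P0, each member waits on what the next one holds — a deadlock; no other process is dragged down with it.
One completion order for the rest: P3, P8, P5, P7, P4.
Walking it through:
  P3: no waits; runs immediately, freeing mu7 and mu2
  P8: no waits; runs immediately, freeing mu5
  P5: no waits; runs immediately, freeing mu6
  P7: no waits; runs immediately, freeing mu8
  P4: everything it awaited (mu7, mu5 and mu6) is free; runs, freeing mu19 and mu1
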